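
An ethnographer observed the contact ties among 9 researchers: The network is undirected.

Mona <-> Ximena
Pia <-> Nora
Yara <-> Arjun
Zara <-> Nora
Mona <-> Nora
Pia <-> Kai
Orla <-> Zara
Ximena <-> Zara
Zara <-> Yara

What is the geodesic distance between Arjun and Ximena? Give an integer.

One shortest route is Arjun – Yara – Zara – Ximena, which uses 3 edges, and at distance 2 from Arjun we only reach {Zara}, which does not include Ximena. So d(Arjun,Ximena) = 3.

3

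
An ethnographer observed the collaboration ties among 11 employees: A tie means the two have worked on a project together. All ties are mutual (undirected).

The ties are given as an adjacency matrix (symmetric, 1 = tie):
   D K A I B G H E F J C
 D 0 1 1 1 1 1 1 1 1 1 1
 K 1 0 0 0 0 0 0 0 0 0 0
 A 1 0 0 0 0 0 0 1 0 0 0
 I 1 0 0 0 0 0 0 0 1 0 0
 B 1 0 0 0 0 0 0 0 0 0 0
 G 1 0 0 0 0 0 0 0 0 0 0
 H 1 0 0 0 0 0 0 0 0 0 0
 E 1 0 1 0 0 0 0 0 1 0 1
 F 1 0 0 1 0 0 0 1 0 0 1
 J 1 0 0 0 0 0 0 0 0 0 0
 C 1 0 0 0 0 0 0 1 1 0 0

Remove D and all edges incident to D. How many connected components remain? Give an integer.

6

Without D, the remaining ties split the others into: {K}; {A, C, E, F, I}; {B}; {G}; {H}; {J}.
That's 6 separate components.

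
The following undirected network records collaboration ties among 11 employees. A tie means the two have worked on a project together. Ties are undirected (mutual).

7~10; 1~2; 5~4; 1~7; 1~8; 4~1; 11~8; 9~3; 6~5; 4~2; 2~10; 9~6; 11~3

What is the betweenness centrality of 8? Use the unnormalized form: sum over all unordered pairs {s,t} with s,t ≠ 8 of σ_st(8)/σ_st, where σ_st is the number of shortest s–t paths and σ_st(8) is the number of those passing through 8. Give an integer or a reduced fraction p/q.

Pairs whose geodesics pass through 8 — 5–11: 1/2; 9–1: 1/2; 9–7: 1/2; 3–1: 1; 3–7: 1; 3–10: 2/2; 3–2: 1; 3–4: 1/2; 11–1: 1; 11–7: 1; 11–10: 2/2; 11–2: 1; 11–4: 1.
All other pairs contribute 0.
Summing the contributions gives betweenness(8) = 11.

11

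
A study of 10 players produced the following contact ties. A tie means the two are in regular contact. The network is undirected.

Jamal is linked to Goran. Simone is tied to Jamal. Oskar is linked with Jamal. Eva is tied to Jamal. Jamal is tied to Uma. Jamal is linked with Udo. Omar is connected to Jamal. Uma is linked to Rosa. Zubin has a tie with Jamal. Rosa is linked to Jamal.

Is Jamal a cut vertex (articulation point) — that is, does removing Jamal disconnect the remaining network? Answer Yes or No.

Removing Jamal leaves {Omar} with no path to {Eva}, so the network splits into 8 components. Jamal is a cut vertex.

Yes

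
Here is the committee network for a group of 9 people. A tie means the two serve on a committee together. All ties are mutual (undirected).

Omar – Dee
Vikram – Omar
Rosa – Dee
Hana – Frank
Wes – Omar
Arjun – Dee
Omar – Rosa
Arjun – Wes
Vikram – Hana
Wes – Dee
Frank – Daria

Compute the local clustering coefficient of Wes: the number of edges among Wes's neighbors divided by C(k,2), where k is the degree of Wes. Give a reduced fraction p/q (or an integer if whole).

Wes's neighbors: Arjun, Dee, and Omar (k = 3).
Possible neighbor pairs: C(3,2) = 3. Edges among them: Arjun–Dee, Dee–Omar → e = 2.
Clustering(Wes) = 2/3.

2/3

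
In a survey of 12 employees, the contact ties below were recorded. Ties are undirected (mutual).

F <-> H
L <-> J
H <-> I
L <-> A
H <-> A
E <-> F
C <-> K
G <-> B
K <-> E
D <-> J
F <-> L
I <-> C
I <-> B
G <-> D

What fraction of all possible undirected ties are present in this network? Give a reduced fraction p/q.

7/33

There are 14 edges and 12 nodes, so the maximum possible is C(12,2) = 66.
Density = 14/66 = 7/33.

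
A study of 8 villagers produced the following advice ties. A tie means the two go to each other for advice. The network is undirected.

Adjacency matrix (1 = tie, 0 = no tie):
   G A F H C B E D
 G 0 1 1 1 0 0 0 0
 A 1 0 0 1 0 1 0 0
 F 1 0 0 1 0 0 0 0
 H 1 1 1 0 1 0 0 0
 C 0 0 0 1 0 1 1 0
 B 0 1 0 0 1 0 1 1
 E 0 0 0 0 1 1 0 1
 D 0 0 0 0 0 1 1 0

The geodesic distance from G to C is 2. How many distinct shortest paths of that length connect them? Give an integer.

The shortest distance is 2, and the only length-2 path is G–H–C. So there is exactly 1 shortest path.

1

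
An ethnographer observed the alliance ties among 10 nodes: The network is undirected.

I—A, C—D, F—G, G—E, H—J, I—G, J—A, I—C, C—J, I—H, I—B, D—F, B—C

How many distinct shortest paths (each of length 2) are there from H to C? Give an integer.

2

The shortest distance is 2. The length-2 paths are: H–I–C; H–J–C.
That gives 2 distinct shortest paths.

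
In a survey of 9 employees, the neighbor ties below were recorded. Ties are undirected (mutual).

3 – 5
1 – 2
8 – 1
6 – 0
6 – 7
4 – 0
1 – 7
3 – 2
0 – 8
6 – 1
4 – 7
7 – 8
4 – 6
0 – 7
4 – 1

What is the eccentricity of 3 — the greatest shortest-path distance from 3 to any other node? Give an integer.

4

Distances from 3: 0:4, 1:2, 2:1, 4:3, 5:1, 6:3, 7:3, 8:3.
The largest is 4 (to 0), so the eccentricity of 3 is 4.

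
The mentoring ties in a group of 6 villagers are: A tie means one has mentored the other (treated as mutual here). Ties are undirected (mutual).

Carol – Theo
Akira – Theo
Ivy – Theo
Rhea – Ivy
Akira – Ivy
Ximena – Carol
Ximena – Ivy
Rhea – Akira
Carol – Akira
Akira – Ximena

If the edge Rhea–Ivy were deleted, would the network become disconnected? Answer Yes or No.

Even without that edge, Rhea still reaches Ivy via Rhea – Akira – Ivy, so the network stays connected. Not a bridge.

No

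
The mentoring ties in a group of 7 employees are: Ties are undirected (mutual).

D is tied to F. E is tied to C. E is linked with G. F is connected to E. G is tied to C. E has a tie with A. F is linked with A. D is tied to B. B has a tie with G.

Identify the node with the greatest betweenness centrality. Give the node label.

Unnormalized betweenness of each node: A:0, B:3/2, C:0, D:3/2, E:5, F:3, G:3.
E has the largest value, 5, making it the main broker — the node through which the most shortest paths run.

E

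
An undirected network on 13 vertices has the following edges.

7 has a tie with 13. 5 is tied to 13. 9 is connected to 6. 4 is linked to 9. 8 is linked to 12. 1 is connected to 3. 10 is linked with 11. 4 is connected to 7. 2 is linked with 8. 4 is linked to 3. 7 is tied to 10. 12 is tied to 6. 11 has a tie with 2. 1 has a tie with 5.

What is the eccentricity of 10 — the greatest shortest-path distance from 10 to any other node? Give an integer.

Distances from 10: 1:4, 2:2, 3:3, 4:2, 5:3, 6:4, 7:1, 8:3, 9:3, 11:1, 12:4, 13:2.
The largest is 4 (to 12, 1, and 6), so the eccentricity of 10 is 4.

4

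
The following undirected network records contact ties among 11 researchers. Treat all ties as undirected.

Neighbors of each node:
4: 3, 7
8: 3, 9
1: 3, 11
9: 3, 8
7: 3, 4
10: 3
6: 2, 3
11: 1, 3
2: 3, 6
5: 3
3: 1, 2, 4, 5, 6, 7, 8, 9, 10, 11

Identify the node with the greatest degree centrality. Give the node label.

3

Degrees — 1:2, 2:2, 3:10, 4:2, 5:1, 6:2, 7:2, 8:2, 9:2, 10:1, 11:2.
The maximum is 10, attained only by 3.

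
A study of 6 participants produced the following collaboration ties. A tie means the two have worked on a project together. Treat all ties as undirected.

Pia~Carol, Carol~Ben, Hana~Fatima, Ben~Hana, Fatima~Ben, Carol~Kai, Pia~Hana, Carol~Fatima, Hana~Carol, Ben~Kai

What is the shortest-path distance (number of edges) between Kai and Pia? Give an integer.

2

One shortest route is Kai – Carol – Pia, which uses 2 edges, and Kai and Pia are not directly tied, so nothing shorter exists. So d(Kai,Pia) = 2.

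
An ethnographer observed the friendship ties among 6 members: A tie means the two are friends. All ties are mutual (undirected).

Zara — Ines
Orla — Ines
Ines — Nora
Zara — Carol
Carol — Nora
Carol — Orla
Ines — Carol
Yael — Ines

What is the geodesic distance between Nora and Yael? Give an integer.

2

One shortest route is Nora – Ines – Yael, which uses 2 edges, and Nora and Yael are not directly tied, so nothing shorter exists. So d(Nora,Yael) = 2.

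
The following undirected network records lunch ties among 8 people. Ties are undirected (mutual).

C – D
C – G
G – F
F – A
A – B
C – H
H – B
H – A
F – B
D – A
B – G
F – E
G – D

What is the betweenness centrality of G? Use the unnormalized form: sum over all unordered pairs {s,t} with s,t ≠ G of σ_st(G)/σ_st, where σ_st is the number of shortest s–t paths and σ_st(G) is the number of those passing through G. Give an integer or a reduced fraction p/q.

Pairs whose geodesics pass through G — D–B: 1/2; D–E: 1/2; D–F: 1/2; B–C: 1/2; E–C: 1; F–C: 1.
All other pairs contribute 0.
Summing the contributions gives betweenness(G) = 4.

4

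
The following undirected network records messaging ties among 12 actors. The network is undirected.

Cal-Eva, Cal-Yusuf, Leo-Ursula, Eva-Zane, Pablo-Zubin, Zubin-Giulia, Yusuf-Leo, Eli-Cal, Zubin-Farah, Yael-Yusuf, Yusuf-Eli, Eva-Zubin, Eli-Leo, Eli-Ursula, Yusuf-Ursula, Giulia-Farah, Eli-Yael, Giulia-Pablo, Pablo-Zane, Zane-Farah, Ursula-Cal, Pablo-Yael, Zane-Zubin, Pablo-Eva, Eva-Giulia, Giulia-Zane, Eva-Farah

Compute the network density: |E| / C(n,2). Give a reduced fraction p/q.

There are 27 edges and 12 nodes, so the maximum possible is C(12,2) = 66.
Density = 27/66 = 9/22.

9/22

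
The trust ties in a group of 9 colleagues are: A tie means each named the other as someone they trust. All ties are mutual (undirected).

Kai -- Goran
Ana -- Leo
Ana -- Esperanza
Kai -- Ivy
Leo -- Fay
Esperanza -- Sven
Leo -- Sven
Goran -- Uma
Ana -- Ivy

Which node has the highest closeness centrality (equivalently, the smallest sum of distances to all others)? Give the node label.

Farness (sum of distances to all others) for each node — Ana:16, Esperanza:21, Fay:26, Goran:25, Ivy:17, Kai:20, Leo:19, Sven:24, Uma:32.
The smallest farness is 16, for Ana, so Ana has the highest closeness.

Ana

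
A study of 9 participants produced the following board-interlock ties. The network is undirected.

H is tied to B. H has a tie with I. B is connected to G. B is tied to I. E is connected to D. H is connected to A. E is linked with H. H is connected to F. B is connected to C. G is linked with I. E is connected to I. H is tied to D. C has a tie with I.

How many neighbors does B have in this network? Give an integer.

4

B is directly tied to C, G, H, and I. That is 4 neighbors, so the degree of B is 4.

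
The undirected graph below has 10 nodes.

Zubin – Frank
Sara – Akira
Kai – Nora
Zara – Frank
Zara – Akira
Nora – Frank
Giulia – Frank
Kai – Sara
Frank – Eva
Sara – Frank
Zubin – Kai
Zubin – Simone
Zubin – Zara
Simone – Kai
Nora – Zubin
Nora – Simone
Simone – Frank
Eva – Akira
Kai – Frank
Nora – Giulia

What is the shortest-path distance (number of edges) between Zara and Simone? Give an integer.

2

One shortest route is Zara – Frank – Simone, which uses 2 edges, and Zara and Simone are not directly tied, so nothing shorter exists. So d(Zara,Simone) = 2.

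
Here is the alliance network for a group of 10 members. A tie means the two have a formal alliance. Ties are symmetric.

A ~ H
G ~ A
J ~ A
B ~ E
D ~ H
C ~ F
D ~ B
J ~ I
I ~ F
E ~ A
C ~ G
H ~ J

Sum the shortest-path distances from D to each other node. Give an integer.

22

Distances from D: A:2, B:1, C:4, E:2, F:4, G:3, H:1, I:3, J:2.
Sum = 2 + 1 + 4 + 2 + 4 + 3 + 1 + 3 + 2 = 22.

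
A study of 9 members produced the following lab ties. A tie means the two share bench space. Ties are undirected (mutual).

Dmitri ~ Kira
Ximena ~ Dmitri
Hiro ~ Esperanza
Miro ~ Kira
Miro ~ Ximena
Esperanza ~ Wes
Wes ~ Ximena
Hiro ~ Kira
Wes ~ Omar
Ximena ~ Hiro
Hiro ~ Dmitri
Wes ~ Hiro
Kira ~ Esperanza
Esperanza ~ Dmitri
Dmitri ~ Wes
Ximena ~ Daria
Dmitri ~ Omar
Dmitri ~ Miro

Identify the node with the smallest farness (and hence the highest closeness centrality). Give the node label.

Dmitri

Farness (sum of distances to all others) for each node — Daria:18, Dmitri:9, Esperanza:13, Hiro:11, Kira:13, Miro:13, Omar:15, Wes:11, Ximena:11.
The smallest farness is 9, for Dmitri, so Dmitri has the highest closeness.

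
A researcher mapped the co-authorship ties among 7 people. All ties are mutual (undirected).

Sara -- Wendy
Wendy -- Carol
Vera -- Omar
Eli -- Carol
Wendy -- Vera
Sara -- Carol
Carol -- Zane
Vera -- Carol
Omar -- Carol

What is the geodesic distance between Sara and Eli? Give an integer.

2

One shortest route is Sara – Carol – Eli, which uses 2 edges, and Sara and Eli are not directly tied, so nothing shorter exists. So d(Sara,Eli) = 2.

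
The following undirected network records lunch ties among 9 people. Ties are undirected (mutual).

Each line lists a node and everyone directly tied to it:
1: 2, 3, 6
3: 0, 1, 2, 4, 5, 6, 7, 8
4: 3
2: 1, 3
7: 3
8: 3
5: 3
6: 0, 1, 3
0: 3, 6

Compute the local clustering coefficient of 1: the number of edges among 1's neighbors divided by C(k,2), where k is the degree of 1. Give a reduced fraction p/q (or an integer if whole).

1's neighbors: 2, 3, and 6 (k = 3).
Possible neighbor pairs: C(3,2) = 3. Edges among them: 2–3, 3–6 → e = 2.
Clustering(1) = 2/3.

2/3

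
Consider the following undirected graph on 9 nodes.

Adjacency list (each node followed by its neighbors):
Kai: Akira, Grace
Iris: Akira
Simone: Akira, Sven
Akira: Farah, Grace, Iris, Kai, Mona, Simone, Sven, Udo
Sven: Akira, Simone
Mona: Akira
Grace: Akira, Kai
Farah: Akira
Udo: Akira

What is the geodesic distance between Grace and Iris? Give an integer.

One shortest route is Grace – Akira – Iris, which uses 2 edges, and Grace and Iris are not directly tied, so nothing shorter exists. So d(Grace,Iris) = 2.

2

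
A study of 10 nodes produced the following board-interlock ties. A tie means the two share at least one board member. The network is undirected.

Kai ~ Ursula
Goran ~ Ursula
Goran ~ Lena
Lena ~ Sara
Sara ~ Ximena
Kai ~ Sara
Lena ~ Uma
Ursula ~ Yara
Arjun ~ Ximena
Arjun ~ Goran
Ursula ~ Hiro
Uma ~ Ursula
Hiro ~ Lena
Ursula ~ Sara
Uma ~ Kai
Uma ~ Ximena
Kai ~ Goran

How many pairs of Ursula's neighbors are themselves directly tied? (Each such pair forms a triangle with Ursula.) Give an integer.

Ursula's neighbors: Goran, Hiro, Kai, Sara, Uma, and Yara.
Neighbor pairs that are themselves tied: Ursula–Goran–Kai; Ursula–Kai–Sara; Ursula–Kai–Uma. Each forms one triangle with Ursula, for 3 in total.

3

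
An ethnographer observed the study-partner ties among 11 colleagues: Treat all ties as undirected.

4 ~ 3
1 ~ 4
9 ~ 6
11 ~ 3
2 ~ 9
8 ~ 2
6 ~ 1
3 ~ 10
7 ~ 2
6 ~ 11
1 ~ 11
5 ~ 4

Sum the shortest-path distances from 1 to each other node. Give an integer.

23

Distances from 1: 2:3, 3:2, 4:1, 5:2, 6:1, 7:4, 8:4, 9:2, 10:3, 11:1.
Sum = 3 + 2 + 1 + 2 + 1 + 4 + 4 + 2 + 3 + 1 = 23.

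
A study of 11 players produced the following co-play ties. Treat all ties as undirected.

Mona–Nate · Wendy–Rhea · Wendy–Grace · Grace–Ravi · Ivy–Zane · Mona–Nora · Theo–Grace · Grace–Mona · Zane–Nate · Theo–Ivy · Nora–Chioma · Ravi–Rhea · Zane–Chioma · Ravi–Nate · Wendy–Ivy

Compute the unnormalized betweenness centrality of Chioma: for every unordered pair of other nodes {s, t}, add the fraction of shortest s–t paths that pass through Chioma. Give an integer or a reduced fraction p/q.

2

Pairs whose geodesics pass through Chioma — Nora–Zane: 1; Nora–Ivy: 1.
All other pairs contribute 0.
Summing the contributions gives betweenness(Chioma) = 2.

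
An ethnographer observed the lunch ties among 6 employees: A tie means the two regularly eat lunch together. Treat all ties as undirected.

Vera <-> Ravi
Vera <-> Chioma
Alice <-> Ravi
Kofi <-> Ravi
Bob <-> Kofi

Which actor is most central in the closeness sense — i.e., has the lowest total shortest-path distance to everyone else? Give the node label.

Farness (sum of distances to all others) for each node — Alice:11, Bob:13, Chioma:13, Kofi:9, Ravi:7, Vera:9.
The smallest farness is 7, for Ravi, so Ravi has the highest closeness.

Ravi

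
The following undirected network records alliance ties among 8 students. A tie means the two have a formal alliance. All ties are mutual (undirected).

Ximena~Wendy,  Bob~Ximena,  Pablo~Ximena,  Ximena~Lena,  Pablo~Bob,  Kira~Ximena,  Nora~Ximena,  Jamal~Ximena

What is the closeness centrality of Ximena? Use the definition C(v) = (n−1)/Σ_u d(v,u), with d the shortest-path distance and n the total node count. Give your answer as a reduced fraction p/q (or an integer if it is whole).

1

Distances from Ximena: Bob:1, Jamal:1, Kira:1, Lena:1, Nora:1, Pablo:1, Wendy:1. Sum = 7.
n = 8, so closeness = 7/7 = 1.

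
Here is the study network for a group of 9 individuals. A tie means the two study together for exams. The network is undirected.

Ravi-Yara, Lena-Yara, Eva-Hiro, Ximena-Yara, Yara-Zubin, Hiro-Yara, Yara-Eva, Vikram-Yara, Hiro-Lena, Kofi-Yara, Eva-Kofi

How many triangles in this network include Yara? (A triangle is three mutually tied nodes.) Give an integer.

3

Yara's neighbors: Eva, Hiro, Kofi, Lena, Ravi, Vikram, Ximena, and Zubin.
Neighbor pairs that are themselves tied: Yara–Eva–Hiro; Yara–Eva–Kofi; Yara–Hiro–Lena. Each forms one triangle with Yara, for 3 in total.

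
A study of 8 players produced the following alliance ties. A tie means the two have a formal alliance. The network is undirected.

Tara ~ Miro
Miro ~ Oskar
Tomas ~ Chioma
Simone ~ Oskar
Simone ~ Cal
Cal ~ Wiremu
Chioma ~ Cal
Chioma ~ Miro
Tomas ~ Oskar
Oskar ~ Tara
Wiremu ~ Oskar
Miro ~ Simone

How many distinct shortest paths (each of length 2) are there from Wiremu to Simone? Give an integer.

The shortest distance is 2. The length-2 paths are: Wiremu–Cal–Simone; Wiremu–Oskar–Simone.
That gives 2 distinct shortest paths.

2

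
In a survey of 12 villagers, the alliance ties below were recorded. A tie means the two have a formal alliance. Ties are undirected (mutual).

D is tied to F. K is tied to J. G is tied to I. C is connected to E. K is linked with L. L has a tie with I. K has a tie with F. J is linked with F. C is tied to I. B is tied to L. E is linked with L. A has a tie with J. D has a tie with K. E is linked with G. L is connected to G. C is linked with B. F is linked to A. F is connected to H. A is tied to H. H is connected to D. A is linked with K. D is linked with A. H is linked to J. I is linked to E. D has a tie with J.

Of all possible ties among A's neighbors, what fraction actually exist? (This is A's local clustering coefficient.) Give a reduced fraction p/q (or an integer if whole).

A's neighbors: D, F, H, J, and K (k = 5).
Possible neighbor pairs: C(5,2) = 10. Edges among them: D–F, D–H, D–J, D–K, F–H, F–J, F–K, H–J, J–K → e = 9.
Clustering(A) = 9/10.

9/10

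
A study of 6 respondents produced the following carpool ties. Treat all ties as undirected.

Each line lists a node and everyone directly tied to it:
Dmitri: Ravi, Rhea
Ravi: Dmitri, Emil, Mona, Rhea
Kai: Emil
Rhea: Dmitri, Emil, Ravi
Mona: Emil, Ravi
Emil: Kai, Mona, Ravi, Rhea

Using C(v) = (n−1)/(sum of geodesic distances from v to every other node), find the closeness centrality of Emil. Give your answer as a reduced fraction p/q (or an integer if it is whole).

Distances from Emil: Dmitri:2, Kai:1, Mona:1, Ravi:1, Rhea:1. Sum = 6.
n = 6, so closeness = 5/6.

5/6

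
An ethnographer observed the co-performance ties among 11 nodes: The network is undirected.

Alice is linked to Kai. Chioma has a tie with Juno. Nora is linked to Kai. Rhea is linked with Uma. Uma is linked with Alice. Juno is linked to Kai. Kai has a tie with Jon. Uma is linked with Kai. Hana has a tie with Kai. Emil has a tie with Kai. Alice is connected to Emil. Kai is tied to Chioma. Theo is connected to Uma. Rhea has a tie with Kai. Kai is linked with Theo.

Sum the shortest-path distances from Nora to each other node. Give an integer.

Distances from Nora: Alice:2, Chioma:2, Emil:2, Hana:2, Jon:2, Juno:2, Kai:1, Rhea:2, Theo:2, Uma:2.
Sum = 2 + 2 + 2 + 2 + 2 + 2 + 1 + 2 + 2 + 2 = 19.

19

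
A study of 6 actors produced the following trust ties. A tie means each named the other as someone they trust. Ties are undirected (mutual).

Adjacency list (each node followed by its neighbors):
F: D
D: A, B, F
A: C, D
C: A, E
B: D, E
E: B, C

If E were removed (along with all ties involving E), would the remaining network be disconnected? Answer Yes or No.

No

Even without E, every remaining node can still reach every other (the residual graph is connected), so E is not a cut vertex.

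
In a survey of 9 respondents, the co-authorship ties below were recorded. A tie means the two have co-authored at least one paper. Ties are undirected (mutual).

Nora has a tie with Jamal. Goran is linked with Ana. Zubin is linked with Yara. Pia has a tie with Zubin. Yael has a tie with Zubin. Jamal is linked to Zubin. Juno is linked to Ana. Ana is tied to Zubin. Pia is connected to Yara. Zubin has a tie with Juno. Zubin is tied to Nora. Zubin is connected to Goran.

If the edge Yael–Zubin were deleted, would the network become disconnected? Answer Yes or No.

Yes

Without the Yael–Zubin edge there is no alternate route between Yael and Zubin, so the network disconnects. It is a bridge.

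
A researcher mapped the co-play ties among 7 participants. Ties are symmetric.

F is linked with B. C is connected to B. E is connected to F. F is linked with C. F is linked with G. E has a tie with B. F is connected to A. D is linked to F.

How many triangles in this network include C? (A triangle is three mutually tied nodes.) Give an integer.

1

C's neighbors: B and F.
Neighbor pairs that are themselves tied: C–B–F. Each forms one triangle with C, for 1 in total.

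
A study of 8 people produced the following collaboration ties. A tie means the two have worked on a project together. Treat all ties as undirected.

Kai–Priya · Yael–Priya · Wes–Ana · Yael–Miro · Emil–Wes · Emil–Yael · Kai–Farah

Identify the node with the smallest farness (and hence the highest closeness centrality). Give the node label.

Yael

Farness (sum of distances to all others) for each node — Ana:25, Emil:15, Farah:25, Kai:19, Miro:19, Priya:15, Wes:19, Yael:13.
The smallest farness is 13, for Yael, so Yael has the highest closeness.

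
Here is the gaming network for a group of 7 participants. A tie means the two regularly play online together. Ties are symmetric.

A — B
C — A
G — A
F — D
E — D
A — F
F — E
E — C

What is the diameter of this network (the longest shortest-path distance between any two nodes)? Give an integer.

Eccentricity of each node (its greatest distance to any other): A:2, B:3, C:2, D:3, E:3, F:2, G:3.
The maximum eccentricity is 3, realized for instance by the pair G–D via G – A – F – D. So the diameter is 3.

3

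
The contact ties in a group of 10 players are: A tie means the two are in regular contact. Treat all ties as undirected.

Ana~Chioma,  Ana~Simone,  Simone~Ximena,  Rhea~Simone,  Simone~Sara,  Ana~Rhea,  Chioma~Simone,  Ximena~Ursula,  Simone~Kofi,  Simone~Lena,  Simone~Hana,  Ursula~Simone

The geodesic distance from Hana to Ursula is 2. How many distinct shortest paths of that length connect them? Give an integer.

1

The shortest distance is 2, and the only length-2 path is Hana–Simone–Ursula. So there is exactly 1 shortest path.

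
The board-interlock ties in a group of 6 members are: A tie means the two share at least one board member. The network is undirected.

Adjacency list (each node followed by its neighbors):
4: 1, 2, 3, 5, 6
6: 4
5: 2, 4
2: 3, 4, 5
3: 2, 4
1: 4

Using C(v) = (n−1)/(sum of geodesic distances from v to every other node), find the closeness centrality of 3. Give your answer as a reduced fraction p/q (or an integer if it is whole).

Distances from 3: 1:2, 2:1, 4:1, 5:2, 6:2. Sum = 8.
n = 6, so closeness = 5/8.

5/8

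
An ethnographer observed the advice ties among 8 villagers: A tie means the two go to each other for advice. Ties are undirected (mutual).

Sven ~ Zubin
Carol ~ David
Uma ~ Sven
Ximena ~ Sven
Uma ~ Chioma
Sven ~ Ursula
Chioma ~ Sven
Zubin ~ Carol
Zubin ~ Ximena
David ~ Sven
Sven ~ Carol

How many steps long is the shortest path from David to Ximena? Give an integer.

2

One shortest route is David – Sven – Ximena, which uses 2 edges, and David and Ximena are not directly tied, so nothing shorter exists. So d(David,Ximena) = 2.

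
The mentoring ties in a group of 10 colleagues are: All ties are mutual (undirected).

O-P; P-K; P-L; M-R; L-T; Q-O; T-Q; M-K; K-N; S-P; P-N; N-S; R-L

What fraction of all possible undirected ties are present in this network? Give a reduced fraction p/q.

There are 13 edges and 10 nodes, so the maximum possible is C(10,2) = 45.
Density = 13/45.

13/45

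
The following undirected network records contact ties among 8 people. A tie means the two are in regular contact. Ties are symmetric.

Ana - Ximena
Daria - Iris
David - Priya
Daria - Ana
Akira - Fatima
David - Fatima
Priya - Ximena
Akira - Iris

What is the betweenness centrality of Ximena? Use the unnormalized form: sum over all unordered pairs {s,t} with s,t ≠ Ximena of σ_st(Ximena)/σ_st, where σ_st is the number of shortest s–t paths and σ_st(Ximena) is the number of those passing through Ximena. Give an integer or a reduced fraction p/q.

Pairs whose geodesics pass through Ximena — Fatima–Ana: 1/2; Iris–Priya: 1/2; Daria–Priya: 1; Daria–David: 1/2; Ana–Priya: 1; Ana–David: 1.
All other pairs contribute 0.
Summing the contributions gives betweenness(Ximena) = 9/2.

9/2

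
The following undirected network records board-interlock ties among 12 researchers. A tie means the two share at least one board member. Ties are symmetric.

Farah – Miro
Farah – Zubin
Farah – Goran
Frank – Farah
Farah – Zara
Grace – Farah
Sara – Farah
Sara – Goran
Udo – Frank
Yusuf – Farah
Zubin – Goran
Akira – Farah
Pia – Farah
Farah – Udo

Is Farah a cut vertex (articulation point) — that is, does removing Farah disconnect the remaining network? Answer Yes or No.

Removing Farah leaves {Goran, Sara, and Zubin} with no path to {Pia}, so the network splits into 8 components. Farah is a cut vertex.

Yes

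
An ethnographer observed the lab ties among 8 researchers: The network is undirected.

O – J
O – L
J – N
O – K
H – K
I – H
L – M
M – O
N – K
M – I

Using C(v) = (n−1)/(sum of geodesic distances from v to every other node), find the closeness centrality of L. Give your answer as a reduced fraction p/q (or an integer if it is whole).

1/2

Distances from L: H:3, I:2, J:2, K:2, M:1, N:3, O:1. Sum = 14.
n = 8, so closeness = 7/14 = 1/2.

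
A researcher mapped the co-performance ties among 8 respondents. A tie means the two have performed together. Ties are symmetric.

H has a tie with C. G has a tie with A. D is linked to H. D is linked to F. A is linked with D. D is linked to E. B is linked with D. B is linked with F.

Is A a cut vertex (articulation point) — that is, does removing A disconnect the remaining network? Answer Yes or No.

Yes

Removing A leaves {B, C, D, E, F, and H} with no path to {G}, so the network splits into 2 components. A is a cut vertex.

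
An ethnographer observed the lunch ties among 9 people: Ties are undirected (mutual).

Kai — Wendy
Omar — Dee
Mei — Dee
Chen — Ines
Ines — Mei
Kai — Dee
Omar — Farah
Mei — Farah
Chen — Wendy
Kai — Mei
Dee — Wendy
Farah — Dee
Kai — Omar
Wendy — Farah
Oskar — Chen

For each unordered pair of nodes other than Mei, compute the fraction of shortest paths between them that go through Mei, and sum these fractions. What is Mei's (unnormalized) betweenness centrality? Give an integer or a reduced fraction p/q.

17/4

Pairs whose geodesics pass through Mei — Ines–Farah: 1; Ines–Omar: 3/3; Ines–Kai: 1; Ines–Dee: 1; Farah–Kai: 1/4.
All other pairs contribute 0.
Summing the contributions gives betweenness(Mei) = 17/4.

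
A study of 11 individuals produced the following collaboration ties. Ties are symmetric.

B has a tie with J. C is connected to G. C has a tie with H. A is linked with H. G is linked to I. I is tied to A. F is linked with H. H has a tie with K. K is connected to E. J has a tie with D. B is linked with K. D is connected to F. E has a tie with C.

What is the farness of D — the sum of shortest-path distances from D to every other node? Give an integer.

Distances from D: A:3, B:2, C:3, E:4, F:1, G:4, H:2, I:4, J:1, K:3.
Sum = 3 + 2 + 3 + 4 + 1 + 4 + 2 + 4 + 1 + 3 = 27.

27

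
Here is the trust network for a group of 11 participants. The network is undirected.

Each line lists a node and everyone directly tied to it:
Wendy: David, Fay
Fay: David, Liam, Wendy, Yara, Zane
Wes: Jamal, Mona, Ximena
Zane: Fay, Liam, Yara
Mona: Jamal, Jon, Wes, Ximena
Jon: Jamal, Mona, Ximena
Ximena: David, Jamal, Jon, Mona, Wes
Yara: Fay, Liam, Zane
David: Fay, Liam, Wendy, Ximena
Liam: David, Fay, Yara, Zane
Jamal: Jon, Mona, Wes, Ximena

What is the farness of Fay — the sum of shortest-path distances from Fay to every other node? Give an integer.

19

Distances from Fay: David:1, Jamal:3, Jon:3, Liam:1, Mona:3, Wendy:1, Wes:3, Ximena:2, Yara:1, Zane:1.
Sum = 1 + 3 + 3 + 1 + 3 + 1 + 3 + 2 + 1 + 1 = 19.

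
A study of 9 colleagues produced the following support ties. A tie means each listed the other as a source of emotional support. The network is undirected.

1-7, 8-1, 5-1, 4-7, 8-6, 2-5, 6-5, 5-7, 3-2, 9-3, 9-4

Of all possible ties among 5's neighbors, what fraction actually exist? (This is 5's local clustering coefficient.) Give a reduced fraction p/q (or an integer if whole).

5's neighbors: 1, 2, 6, and 7 (k = 4).
Possible neighbor pairs: C(4,2) = 6. Edges among them: 1–7 → e = 1.
Clustering(5) = 1/6.

1/6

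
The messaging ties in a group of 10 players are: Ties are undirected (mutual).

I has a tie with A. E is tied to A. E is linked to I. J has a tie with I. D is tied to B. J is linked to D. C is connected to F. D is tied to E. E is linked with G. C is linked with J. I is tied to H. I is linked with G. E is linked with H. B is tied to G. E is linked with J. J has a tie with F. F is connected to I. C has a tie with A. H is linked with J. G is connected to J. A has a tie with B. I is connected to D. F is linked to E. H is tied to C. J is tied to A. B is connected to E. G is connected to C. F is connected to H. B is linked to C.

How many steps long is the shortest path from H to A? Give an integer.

2

One shortest route is H – C – A, which uses 2 edges, and H and A are not directly tied, so nothing shorter exists. So d(H,A) = 2.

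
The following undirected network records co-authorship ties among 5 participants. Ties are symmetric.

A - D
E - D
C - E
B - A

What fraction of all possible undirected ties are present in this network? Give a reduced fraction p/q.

2/5

There are 4 edges and 5 nodes, so the maximum possible is C(5,2) = 10.
Density = 4/10 = 2/5.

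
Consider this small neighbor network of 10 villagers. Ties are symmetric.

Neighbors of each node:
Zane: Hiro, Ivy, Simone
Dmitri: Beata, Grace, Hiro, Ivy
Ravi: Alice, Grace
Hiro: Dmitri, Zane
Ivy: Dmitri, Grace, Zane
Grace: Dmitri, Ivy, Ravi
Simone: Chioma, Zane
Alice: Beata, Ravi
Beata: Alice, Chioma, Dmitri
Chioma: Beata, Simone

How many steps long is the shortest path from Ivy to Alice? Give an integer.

3

One shortest route is Ivy – Dmitri – Beata – Alice, which uses 3 edges, and at distance 2 from Ivy we only reach {Beata, Hiro, Ravi, Simone}, which does not include Alice. So d(Ivy,Alice) = 3.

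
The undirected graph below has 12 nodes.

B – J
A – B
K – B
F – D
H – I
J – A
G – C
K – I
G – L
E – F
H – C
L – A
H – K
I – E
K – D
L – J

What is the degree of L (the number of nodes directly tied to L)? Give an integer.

L is directly tied to A, G, and J. That is 3 neighbors, so the degree of L is 3.

3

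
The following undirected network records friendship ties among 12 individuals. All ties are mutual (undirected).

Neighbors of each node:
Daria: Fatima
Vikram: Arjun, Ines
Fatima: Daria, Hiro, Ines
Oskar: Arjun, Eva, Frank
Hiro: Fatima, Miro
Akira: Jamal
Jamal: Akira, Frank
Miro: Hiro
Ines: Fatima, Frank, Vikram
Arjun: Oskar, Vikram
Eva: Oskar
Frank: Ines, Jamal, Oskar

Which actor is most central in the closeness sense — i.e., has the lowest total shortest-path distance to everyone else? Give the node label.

Farness (sum of distances to all others) for each node — Akira:41, Arjun:31, Daria:36, Eva:38, Fatima:26, Frank:23, Hiro:34, Ines:22, Jamal:31, Miro:44, Oskar:28, Vikram:28.
The smallest farness is 22, for Ines, so Ines has the highest closeness.

Ines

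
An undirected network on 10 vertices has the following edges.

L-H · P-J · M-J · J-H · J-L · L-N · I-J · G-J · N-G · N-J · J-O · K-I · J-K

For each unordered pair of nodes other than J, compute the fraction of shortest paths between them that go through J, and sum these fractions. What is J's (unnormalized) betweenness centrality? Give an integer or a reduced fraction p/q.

31

Pairs whose geodesics pass through J — L–O: 1; L–I: 1; L–K: 1; L–G: 1/2; L–M: 1; L–P: 1; O–I: 1; O–K: 1; O–G: 1; O–N: 1; O–H: 1; O–M: 1; O–P: 1; I–G: 1 … (+18 more pairs).
All other pairs contribute 0.
Summing the contributions gives betweenness(J) = 31.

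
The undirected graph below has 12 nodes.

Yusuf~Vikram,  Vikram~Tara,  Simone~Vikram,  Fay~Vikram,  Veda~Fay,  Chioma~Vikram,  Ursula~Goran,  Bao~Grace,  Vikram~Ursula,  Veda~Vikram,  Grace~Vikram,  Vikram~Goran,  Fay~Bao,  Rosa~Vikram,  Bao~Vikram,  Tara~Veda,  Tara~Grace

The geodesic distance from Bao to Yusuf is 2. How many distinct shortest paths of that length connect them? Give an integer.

The shortest distance is 2, and the only length-2 path is Bao–Vikram–Yusuf. So there is exactly 1 shortest path.

1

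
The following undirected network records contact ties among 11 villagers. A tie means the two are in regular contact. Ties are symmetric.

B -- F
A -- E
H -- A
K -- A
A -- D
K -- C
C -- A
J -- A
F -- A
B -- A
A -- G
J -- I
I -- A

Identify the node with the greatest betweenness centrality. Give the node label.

A

Unnormalized betweenness of each node: A:42, B:0, C:0, D:0, E:0, F:0, G:0, H:0, I:0, J:0, K:0.
A has the largest value, 42, making it the main broker — the node through which the most shortest paths run.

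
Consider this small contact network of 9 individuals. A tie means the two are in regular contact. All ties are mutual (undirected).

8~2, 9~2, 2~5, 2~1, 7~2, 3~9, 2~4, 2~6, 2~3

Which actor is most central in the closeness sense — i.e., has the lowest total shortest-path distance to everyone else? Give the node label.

Farness (sum of distances to all others) for each node — 1:15, 2:8, 3:14, 4:15, 5:15, 6:15, 7:15, 8:15, 9:14.
The smallest farness is 8, for 2, so 2 has the highest closeness.

2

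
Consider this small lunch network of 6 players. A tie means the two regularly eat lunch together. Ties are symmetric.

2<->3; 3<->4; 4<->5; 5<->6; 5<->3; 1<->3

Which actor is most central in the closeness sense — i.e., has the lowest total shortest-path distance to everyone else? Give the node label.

3

Farness (sum of distances to all others) for each node — 1:10, 2:10, 3:6, 4:8, 5:7, 6:11.
The smallest farness is 6, for 3, so 3 has the highest closeness.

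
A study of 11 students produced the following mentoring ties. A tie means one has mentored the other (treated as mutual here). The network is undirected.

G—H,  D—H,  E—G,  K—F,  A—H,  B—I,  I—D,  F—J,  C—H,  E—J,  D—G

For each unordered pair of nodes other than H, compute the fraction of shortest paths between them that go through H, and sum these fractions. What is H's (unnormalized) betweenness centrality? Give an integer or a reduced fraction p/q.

17

Pairs whose geodesics pass through H — G–A: 1; G–C: 1; E–A: 1; E–C: 1; A–C: 1; A–D: 1; A–K: 1; A–I: 1; A–J: 1; A–B: 1; A–F: 1; C–D: 1; C–K: 1; C–I: 1 … (+3 more pairs).
All other pairs contribute 0.
Summing the contributions gives betweenness(H) = 17.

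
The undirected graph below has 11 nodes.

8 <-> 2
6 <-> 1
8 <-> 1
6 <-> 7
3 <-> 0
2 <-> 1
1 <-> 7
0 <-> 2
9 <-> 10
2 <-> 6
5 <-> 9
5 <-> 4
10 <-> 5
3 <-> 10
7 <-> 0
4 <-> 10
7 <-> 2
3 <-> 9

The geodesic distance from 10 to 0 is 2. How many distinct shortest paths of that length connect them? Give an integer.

1

The shortest distance is 2, and the only length-2 path is 10–3–0. So there is exactly 1 shortest path.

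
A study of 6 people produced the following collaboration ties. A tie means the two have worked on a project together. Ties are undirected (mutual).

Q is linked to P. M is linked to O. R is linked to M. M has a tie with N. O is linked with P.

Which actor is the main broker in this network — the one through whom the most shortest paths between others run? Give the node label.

Unnormalized betweenness of each node: M:7, N:0, O:6, P:4, Q:0, R:0.
M has the largest value, 7, making it the main broker — the node through which the most shortest paths run.

M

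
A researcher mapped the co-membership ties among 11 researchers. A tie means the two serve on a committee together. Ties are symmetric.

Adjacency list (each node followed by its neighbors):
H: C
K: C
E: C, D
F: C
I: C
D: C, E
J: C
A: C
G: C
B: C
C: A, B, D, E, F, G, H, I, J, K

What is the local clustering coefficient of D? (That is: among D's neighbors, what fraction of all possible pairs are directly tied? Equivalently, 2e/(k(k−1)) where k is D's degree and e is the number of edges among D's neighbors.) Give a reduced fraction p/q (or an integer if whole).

1

D's neighbors: C and E (k = 2).
Possible neighbor pairs: C(2,2) = 1. Edges among them: C–E → e = 1.
Clustering(D) = 1/1.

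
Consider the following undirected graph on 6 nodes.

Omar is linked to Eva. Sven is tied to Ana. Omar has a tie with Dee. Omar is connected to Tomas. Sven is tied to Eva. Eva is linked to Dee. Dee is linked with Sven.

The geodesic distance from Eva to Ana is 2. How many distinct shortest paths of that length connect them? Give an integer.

1

The shortest distance is 2, and the only length-2 path is Eva–Sven–Ana. So there is exactly 1 shortest path.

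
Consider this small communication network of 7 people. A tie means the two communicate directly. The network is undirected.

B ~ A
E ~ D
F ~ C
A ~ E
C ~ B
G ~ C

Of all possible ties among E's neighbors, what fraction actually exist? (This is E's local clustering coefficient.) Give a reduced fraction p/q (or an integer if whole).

0

E's neighbors: A and D (k = 2).
Possible neighbor pairs: C(2,2) = 1. Edges among them: none → e = 0.
Clustering(E) = 0/1.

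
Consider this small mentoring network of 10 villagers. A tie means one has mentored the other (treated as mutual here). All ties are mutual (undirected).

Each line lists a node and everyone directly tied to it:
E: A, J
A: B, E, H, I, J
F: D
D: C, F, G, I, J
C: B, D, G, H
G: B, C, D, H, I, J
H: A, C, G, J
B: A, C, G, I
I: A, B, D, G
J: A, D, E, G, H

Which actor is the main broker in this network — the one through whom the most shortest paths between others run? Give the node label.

D

Unnormalized betweenness of each node: A:137/30, B:77/60, C:5/3, D:46/5, E:0, F:0, G:58/15, H:89/60, I:23/12, J:361/60.
D has the largest value, 46/5, making it the main broker — the node through which the most shortest paths run.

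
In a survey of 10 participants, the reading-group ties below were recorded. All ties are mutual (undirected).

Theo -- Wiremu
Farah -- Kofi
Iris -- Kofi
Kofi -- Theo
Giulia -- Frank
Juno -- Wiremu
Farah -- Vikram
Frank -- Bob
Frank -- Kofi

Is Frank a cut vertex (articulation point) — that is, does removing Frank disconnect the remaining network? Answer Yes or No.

Yes

Removing Frank leaves {Giulia} with no path to {Farah, Iris, Juno, Kofi, Theo, Vikram, and Wiremu}, so the network splits into 3 components. Frank is a cut vertex.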